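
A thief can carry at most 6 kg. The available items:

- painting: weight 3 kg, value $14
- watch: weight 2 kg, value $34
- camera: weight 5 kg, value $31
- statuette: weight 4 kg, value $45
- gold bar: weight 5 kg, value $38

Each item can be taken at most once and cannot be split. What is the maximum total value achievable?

This is a 0/1 knapsack; check combinations near the capacity.
- watch+statuette: weight 2+4=6, value 34+45=79
- painting+watch: weight 3+2=5, value 14+34=48
- statuette: weight 4, value 45
- gold bar: weight 5, value 38
Best: $79.

$79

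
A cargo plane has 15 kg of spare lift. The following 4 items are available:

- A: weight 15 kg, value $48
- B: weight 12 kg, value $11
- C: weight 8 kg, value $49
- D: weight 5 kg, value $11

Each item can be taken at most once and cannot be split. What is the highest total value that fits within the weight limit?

$60

Check high-value combinations within 15 kg:
- C+D: weight 8+5=13, value 49+11=60
- C: weight 8, value 49
- A: weight 15, value 48
- D: weight 5, value 11
- B: weight 12, value 11
Best: $60.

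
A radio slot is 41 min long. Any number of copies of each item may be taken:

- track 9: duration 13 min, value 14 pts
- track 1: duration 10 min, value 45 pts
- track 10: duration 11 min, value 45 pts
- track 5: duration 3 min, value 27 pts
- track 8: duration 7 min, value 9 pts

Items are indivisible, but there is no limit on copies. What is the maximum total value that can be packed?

Best value-per-unit is track 5 at 27/3, and filling with it alone uses duration 13×3=39. No mix of the others beats 13×27 = 351.

351 pts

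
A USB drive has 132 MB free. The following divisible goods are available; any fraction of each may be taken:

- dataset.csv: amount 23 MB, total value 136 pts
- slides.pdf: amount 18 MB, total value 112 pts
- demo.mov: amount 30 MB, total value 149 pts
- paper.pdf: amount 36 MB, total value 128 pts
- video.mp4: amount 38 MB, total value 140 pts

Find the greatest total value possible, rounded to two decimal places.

Take in order of value per unit:
- slides.pdf (112/18 per unit): all 18 → value 112, running total 112.00
- dataset.csv (136/23 per unit): all 23 → value 136, running total 248.00
- demo.mov (149/30 per unit): all 30 → value 149, running total 397.00
- video.mp4 (140/38 per unit): all 38 → value 140, running total 537.00
- paper.pdf (128/36 per unit): 23 of 36 → value 23×128/36 = 81.7778, running total 618.78
Total 618.78.

618.78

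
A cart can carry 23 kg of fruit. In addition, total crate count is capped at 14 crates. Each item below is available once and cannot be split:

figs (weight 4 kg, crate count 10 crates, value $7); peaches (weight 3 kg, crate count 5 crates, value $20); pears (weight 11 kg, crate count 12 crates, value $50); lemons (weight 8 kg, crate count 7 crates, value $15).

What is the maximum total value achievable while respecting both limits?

Feasible sets respecting both limits:
- pears: weight 11, crate count 12, value 50
- peaches+lemons: weight 11, crate count 12, value 35
- peaches: weight 3, crate count 5, value 20
- lemons: weight 8, crate count 7, value 15
Best: $50.

$50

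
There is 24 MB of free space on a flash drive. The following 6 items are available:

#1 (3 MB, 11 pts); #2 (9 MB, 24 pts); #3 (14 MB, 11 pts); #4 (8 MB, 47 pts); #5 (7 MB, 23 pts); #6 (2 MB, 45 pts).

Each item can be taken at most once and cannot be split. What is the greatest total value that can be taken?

Check high-value combinations within 24 MB:
- #1+#2+#4+#6: size 3+9+8+2=22, value 11+24+47+45=127
- #1+#4+#5+#6: size 3+8+7+2=20, value 11+47+23+45=126
- #2+#4+#6: size 9+8+2=19, value 24+47+45=116
- #4+#5+#6: size 8+7+2=17, value 47+23+45=115
- #1+#4+#6: size 3+8+2=13, value 11+47+45=103
Best: 127 pts.

127 pts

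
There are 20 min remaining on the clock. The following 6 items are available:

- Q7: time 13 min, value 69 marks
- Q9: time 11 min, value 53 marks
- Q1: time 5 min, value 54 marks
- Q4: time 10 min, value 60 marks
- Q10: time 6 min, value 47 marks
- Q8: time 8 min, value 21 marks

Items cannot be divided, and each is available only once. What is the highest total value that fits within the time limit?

Check high-value combinations within 20 min:
- Q7+Q1: time 13+5=18, value 69+54=123
- Q1+Q10+Q8: time 5+6+8=19, value 54+47+21=122
- Q7+Q10: time 13+6=19, value 69+47=116
- Q1+Q4: time 5+10=15, value 54+60=114
- Q9+Q1: time 11+5=16, value 53+54=107
Best: 123 marks.

123 marks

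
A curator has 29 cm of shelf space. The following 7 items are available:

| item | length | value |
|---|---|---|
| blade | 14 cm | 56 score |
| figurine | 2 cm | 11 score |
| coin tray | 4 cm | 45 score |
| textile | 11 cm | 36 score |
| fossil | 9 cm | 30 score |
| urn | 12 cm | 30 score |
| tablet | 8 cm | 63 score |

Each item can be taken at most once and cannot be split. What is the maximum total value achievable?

175 score

This is a 0/1 knapsack; check combinations near the capacity.
- blade+figurine+coin tray+tablet: length 14+2+4+8=28, value 56+11+45+63=175
- blade+coin tray+tablet: length 14+4+8=26, value 56+45+63=164
- figurine+coin tray+textile+tablet: length 2+4+11+8=25, value 11+45+36+63=155
- figurine+coin tray+fossil+tablet: length 2+4+9+8=23, value 11+45+30+63=149
- figurine+coin tray+urn+tablet: length 2+4+12+8=26, value 11+45+30+63=149
Best: 175 score.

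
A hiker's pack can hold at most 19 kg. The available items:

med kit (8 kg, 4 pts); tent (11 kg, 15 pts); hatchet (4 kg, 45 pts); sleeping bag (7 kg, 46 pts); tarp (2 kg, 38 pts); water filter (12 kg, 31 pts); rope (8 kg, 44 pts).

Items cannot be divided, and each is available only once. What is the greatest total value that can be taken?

Check high-value combinations within 19 kg:
- hatchet+sleeping bag+rope: weight 4+7+8=19, value 45+46+44=135
- hatchet+sleeping bag+tarp: weight 4+7+2=13, value 45+46+38=129
- sleeping bag+tarp+rope: weight 7+2+8=17, value 46+38+44=128
- hatchet+tarp+rope: weight 4+2+8=14, value 45+38+44=127
Best: 135 pts.

135 pts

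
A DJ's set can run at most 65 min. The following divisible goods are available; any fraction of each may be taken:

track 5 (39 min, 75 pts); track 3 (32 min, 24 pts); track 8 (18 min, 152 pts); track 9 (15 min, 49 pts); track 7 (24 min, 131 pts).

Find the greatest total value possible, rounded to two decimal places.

Take in order of value per unit:
- track 8 (152/18 per unit): all 18 → value 152, running total 152.00
- track 7 (131/24 per unit): all 24 → value 131, running total 283.00
- track 9 (49/15 per unit): all 15 → value 49, running total 332.00
- track 5 (75/39 per unit): 8 of 39 → value 8×75/39 = 15.3846, running total 347.38
Total 347.38.

347.38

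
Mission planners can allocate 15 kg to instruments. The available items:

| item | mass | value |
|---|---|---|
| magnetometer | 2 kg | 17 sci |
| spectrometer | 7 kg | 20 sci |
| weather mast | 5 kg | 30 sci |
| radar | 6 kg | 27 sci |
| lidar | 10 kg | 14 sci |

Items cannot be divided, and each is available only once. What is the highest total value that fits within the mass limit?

74 sci

Check high-value combinations within 15 kg:
- magnetometer+weather mast+radar: mass 2+5+6=13, value 17+30+27=74
- magnetometer+spectrometer+weather mast: mass 2+7+5=14, value 17+20+30=67
- magnetometer+spectrometer+radar: mass 2+7+6=15, value 17+20+27=64
Best: 74 sci.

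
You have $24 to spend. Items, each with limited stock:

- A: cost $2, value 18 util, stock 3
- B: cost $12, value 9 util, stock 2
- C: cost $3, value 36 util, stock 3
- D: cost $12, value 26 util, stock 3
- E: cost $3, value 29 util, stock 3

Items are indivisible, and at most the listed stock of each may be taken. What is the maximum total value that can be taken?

Top feasible selections:
- 3×A + 3×C + 3×E: cost 24, value 249
- 2×A + 3×C + 3×E: cost 22, value 231
- 3×A + 3×C + 2×E: cost 21, value 220
Best: 249 util.

249 util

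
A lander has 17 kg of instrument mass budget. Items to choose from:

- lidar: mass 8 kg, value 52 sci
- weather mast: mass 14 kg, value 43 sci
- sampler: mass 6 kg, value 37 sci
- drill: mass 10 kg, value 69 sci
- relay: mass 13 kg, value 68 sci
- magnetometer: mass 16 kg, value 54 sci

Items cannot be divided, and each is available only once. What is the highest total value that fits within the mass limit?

106 sci

Check high-value combinations within 17 kg:
- sampler+drill: mass 6+10=16, value 37+69=106
- lidar+sampler: mass 8+6=14, value 52+37=89
- drill: mass 10, value 69
Best: 106 sci.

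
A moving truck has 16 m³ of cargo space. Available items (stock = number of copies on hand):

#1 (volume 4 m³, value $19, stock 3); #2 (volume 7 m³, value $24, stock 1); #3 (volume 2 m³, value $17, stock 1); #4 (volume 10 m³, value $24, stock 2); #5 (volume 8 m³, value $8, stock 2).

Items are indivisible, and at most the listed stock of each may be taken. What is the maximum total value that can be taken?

Best selections within volume 16 and stock limits:
- 3×#1 + 1×#3: volume 14, value 74
- 2×#1 + 1×#2: volume 15, value 62
- 1×#1 + 1×#2 + 1×#3: volume 13, value 60
- 1×#1 + 1×#3 + 1×#4: volume 16, value 60
Best: $74.

$74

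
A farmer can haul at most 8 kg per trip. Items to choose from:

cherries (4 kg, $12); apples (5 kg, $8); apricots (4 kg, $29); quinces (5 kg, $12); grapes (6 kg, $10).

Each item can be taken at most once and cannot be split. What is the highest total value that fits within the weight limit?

Check high-value combinations within 8 kg:
- cherries+apricots: weight 4+4=8, value 12+29=41
- apricots: weight 4, value 29
- cherries: weight 4, value 12
- quinces: weight 5, value 12
- grapes: weight 6, value 10
Best: $41.

$41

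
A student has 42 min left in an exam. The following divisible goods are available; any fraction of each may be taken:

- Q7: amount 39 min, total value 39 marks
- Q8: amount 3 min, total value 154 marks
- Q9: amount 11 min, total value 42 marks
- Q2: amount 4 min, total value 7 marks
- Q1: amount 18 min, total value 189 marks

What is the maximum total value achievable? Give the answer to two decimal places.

398.00

Take in order of value per unit:
- Q8 (154/3 per unit): all 3 → value 154, running total 154.00
- Q1 (189/18 per unit): all 18 → value 189, running total 343.00
- Q9 (42/11 per unit): all 11 → value 42, running total 385.00
- Q2 (7/4 per unit): all 4 → value 7, running total 392.00
- Q7 (39/39 per unit): 6 of 39 → value 6×39/39 = 6.0000, running total 398.00
Total 398.00.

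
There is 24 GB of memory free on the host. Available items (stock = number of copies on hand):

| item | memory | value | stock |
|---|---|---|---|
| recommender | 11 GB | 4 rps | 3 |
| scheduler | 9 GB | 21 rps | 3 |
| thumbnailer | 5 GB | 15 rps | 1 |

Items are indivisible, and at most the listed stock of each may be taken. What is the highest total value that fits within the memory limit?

Best selections within memory 24 and stock limits:
- 2×scheduler + 1×thumbnailer: memory 23, value 57
- 2×scheduler: memory 18, value 42
- 1×scheduler + 1×thumbnailer: memory 14, value 36
- 1×recommender + 1×scheduler: memory 20, value 25
Best: 57 rps.

57 rps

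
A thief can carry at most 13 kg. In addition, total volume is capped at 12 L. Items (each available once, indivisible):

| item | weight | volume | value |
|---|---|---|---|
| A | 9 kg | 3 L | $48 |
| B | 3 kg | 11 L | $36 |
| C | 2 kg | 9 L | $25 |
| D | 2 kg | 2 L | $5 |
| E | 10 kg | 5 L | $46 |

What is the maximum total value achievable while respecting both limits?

$73

Feasible sets respecting both limits:
- A+C: weight 11, volume 12, value 73
- A+D: weight 11, volume 5, value 53
- D+E: weight 12, volume 7, value 51
- A: weight 9, volume 3, value 48
Best: $73.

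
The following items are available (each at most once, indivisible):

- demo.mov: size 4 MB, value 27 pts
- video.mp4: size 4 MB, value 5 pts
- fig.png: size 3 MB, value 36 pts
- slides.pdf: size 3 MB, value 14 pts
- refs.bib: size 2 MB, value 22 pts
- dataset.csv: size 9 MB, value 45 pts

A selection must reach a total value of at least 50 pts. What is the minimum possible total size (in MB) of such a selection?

Subsets with value ≥ 50, sorted by total size:
- fig.png+refs.bib: size 5, value 58
- fig.png+slides.pdf: size 6, value 50
- demo.mov+fig.png: size 7, value 63
Minimum size: 5 MB.

5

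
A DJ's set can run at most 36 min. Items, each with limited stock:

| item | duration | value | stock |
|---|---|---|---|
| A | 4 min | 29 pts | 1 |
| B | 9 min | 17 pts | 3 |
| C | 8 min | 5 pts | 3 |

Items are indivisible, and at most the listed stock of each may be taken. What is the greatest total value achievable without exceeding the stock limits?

Top feasible selections:
- 1×A + 3×B: duration 31, value 80
- 1×A + 2×B + 1×C: duration 30, value 68
- 1×A + 2×B: duration 22, value 63
Best: 80 pts.

80 pts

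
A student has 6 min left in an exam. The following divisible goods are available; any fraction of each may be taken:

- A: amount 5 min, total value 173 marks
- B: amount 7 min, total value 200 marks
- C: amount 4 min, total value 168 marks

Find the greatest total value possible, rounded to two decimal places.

Take in order of value per unit:
- C (168/4 per unit): all 4 → value 168, running total 168.00
- A (173/5 per unit): 2 of 5 → value 2×173/5 = 69.2000, running total 237.20
Total 237.20.

237.20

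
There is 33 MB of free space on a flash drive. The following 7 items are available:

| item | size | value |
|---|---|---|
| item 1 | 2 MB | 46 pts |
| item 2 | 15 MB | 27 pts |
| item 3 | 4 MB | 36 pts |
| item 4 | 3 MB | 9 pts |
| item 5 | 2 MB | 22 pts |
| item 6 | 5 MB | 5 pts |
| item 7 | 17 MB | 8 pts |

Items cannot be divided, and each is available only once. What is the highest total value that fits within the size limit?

145 pts

This is a 0/1 knapsack; check combinations near the capacity.
- item 1+item 2+item 3+item 4+item 5+item 6: size 2+15+4+3+2+5=31, value 46+27+36+9+22+5=145
- item 1+item 2+item 3+item 4+item 5: size 2+15+4+3+2=26, value 46+27+36+9+22=140
- item 1+item 2+item 3+item 5+item 6: size 2+15+4+2+5=28, value 46+27+36+22+5=136
Best: 145 pts.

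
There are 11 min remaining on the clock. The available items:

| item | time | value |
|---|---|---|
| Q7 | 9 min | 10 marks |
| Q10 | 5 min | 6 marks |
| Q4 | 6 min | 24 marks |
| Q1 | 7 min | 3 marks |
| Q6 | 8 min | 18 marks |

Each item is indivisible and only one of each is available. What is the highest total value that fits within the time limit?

Check high-value combinations within 11 min:
- Q10+Q4: time 5+6=11, value 6+24=30
- Q4: time 6, value 24
- Q6: time 8, value 18
- Q7: time 9, value 10
- Q10: time 5, value 6
Best: 30 marks.

30 marks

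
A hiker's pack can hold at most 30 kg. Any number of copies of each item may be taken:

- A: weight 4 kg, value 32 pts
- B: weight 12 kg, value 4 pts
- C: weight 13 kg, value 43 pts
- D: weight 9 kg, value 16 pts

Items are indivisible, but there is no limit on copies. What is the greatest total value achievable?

Best value-per-unit is A at 32/4, and filling with it alone uses weight 7×4=28. No mix of the others beats 7×32 = 224.

224 pts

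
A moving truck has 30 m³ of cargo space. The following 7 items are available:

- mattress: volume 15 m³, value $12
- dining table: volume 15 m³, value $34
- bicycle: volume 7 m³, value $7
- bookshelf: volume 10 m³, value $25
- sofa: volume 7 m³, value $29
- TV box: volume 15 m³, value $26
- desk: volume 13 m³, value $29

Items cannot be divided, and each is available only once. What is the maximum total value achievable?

$83

Check high-value combinations within 30 m³:
- bookshelf+sofa+desk: volume 10+7+13=30, value 25+29+29=83
- dining table+bicycle+sofa: volume 15+7+7=29, value 34+7+29=70
- bicycle+sofa+desk: volume 7+7+13=27, value 7+29+29=65
Best: $83.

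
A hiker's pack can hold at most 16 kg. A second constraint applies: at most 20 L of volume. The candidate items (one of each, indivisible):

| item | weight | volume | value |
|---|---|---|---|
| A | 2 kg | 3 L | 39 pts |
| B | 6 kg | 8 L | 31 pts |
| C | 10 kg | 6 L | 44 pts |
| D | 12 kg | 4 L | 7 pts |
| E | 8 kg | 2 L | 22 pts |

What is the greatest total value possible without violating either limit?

Feasible sets respecting both limits:
- A+B+E: weight 16, volume 13, value 92
- A+C: weight 12, volume 9, value 83
- B+C: weight 16, volume 14, value 75
- A+B: weight 8, volume 11, value 70
Best: 92 pts.

92 pts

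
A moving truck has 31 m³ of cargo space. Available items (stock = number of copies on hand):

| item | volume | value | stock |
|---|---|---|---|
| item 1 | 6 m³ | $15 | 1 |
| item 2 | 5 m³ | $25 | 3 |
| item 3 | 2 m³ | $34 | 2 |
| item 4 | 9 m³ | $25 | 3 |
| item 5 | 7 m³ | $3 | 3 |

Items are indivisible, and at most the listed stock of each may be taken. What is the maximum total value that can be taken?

$168

Top feasible selections:
- 3×item 2 + 2×item 3 + 1×item 4: volume 28, value 168
- 1×item 1 + 3×item 2 + 2×item 3: volume 25, value 158
Best: $168.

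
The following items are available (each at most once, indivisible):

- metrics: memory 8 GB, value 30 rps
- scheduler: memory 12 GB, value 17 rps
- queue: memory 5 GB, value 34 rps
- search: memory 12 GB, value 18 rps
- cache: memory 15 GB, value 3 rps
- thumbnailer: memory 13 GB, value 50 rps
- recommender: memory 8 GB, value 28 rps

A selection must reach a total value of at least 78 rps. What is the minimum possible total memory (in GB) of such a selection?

Subsets with value ≥ 78, sorted by total memory:
- queue+thumbnailer: memory 18, value 84
- metrics+queue+recommender: memory 21, value 92
- metrics+thumbnailer: memory 21, value 80
Minimum memory: 18 GB.

18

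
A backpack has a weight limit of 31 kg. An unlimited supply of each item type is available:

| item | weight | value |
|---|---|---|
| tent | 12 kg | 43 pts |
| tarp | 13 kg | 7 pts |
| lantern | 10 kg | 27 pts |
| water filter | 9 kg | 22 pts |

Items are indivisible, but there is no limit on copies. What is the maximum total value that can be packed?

92 pts

Best value-per-unit is tent at 43/12; filling with it alone gives 2×43 = 86.
Optimal mix: 1×tent + 1×lantern + 1×water filter → weight 31, value 92.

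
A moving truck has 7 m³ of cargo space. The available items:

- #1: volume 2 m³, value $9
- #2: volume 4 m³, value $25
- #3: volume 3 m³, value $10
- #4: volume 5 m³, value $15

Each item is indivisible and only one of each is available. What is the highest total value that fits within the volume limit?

$35

Check high-value combinations within 7 m³:
- #2+#3: volume 4+3=7, value 25+10=35
- #1+#2: volume 2+4=6, value 9+25=34
- #2: volume 4, value 25
- #1+#4: volume 2+5=7, value 9+15=24
- #1+#3: volume 2+3=5, value 9+10=19
Best: $35.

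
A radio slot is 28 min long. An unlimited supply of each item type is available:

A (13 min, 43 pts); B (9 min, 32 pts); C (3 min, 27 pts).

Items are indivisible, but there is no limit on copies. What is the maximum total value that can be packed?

243 pts

Best value-per-unit is C at 27/3, and filling with it alone uses duration 9×3=27. No mix of the others beats 9×27 = 243.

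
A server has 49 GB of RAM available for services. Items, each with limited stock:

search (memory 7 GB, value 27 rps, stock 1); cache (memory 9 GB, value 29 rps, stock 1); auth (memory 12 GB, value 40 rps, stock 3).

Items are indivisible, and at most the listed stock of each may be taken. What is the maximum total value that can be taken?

Top feasible selections:
- 1×cache + 3×auth: memory 45, value 149
- 1×search + 3×auth: memory 43, value 147
- 1×search + 1×cache + 2×auth: memory 40, value 136
Best: 149 rps.

149 rps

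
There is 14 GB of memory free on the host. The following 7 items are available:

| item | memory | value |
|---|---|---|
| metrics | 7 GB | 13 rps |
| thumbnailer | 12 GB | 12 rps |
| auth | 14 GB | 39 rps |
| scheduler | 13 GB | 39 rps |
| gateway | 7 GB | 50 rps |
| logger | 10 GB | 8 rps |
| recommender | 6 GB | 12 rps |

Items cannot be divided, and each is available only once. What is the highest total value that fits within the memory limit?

63 rps

Check high-value combinations within 14 GB:
- metrics+gateway: memory 7+7=14, value 13+50=63
- gateway+recommender: memory 7+6=13, value 50+12=62
- gateway: memory 7, value 50
- scheduler: memory 13, value 39
Best: 63 rps.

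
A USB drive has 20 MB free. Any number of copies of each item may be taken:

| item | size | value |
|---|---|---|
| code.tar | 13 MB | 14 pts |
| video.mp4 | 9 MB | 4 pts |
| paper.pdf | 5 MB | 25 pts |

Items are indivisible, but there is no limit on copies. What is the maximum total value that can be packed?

100 pts

Best value-per-unit is paper.pdf at 25/5, and filling with it alone uses size 4×5=20. No mix of the others beats 4×25 = 100.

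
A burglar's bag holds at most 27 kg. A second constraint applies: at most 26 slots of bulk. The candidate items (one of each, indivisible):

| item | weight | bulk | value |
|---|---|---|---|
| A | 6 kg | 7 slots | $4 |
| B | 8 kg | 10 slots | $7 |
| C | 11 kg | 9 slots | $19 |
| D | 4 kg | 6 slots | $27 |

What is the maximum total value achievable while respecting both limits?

$53

Feasible sets respecting both limits:
- B+C+D: weight 23, bulk 25, value 53
- A+C+D: weight 21, bulk 22, value 50
- C+D: weight 15, bulk 15, value 46
- A+B+D: weight 18, bulk 23, value 38
Best: $53.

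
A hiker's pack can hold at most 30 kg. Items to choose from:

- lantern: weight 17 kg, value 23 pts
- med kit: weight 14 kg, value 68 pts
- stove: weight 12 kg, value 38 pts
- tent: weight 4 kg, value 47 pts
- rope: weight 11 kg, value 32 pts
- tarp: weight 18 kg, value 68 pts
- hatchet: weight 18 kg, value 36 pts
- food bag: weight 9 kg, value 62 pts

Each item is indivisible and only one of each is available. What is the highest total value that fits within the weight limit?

Check high-value combinations within 30 kg:
- med kit+tent+food bag: weight 14+4+9=27, value 68+47+62=177
- med kit+stove+tent: weight 14+12+4=30, value 68+38+47=153
- stove+tent+food bag: weight 12+4+9=25, value 38+47+62=147
- med kit+tent+rope: weight 14+4+11=29, value 68+47+32=147
- tent+rope+food bag: weight 4+11+9=24, value 47+32+62=141
Best: 177 pts.

177 pts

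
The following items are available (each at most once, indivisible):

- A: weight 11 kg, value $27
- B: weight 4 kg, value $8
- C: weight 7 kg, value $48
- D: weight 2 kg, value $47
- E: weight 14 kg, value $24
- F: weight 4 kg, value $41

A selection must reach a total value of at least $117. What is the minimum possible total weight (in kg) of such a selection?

Subsets with value ≥ 117, sorted by total weight:
- C+D+F: weight 13, value 136
- B+C+D+F: weight 17, value 144
Minimum weight: 13 kg.

13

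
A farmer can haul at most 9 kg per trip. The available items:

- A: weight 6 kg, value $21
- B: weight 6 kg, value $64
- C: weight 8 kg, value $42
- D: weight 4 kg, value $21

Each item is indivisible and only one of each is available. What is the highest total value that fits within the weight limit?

$64

This is a 0/1 knapsack; check combinations near the capacity.
- B: weight 6, value 64
- C: weight 8, value 42
- D: weight 4, value 21
- A: weight 6, value 21
Best: $64.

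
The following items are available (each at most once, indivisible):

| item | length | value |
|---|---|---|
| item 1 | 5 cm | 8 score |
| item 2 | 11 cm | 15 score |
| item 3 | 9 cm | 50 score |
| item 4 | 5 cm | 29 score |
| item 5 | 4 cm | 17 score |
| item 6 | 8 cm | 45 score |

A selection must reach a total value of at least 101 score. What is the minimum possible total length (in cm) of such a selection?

Subsets with value ≥ 101, sorted by total length:
- item 3+item 5+item 6: length 21, value 112
- item 3+item 4+item 6: length 22, value 124
Minimum length: 21 cm.

21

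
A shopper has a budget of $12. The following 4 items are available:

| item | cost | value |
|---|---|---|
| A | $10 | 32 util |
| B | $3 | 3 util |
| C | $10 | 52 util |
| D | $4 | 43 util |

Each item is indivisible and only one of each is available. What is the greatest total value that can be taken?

Check high-value combinations within $12:
- C: cost 10, value 52
- B+D: cost 3+4=7, value 3+43=46
- D: cost 4, value 43
- A: cost 10, value 32
Best: 52 util.

52 util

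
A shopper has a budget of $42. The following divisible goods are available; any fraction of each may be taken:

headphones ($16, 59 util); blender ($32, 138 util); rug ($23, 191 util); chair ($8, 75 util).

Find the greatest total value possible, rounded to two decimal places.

313.44

Take in order of value per unit:
- chair (75/8 per unit): all 8 → value 75, running total 75.00
- rug (191/23 per unit): all 23 → value 191, running total 266.00
- blender (138/32 per unit): 11 of 32 → value 11×138/32 = 47.4375, running total 313.44
Total 313.44.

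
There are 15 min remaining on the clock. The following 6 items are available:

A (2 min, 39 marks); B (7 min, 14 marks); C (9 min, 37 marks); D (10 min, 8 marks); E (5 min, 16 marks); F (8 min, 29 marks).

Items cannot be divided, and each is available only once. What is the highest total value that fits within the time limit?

84 marks

Check high-value combinations within 15 min:
- A+E+F: time 2+5+8=15, value 39+16+29=84
- A+C: time 2+9=11, value 39+37=76
- A+B+E: time 2+7+5=14, value 39+14+16=69
- A+F: time 2+8=10, value 39+29=68
Best: 84 marks.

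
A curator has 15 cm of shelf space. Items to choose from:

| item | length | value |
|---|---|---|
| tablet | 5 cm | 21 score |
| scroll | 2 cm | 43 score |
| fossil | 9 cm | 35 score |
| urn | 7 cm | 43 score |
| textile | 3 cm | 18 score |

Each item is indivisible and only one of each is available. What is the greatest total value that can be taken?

107 score

This is a 0/1 knapsack; check combinations near the capacity.
- tablet+scroll+urn: length 5+2+7=14, value 21+43+43=107
- scroll+urn+textile: length 2+7+3=12, value 43+43+18=104
- scroll+fossil+textile: length 2+9+3=14, value 43+35+18=96
- scroll+urn: length 2+7=9, value 43+43=86
Best: 107 score.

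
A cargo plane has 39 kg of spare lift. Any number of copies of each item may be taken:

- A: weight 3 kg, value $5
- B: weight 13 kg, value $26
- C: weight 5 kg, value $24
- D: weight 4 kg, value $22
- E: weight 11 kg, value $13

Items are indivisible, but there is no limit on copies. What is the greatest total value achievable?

$204

Best value-per-unit is D at 22/4; filling with it alone gives 9×22 = 198.
Optimal mix: 3×C + 6×D → weight 39, value 204.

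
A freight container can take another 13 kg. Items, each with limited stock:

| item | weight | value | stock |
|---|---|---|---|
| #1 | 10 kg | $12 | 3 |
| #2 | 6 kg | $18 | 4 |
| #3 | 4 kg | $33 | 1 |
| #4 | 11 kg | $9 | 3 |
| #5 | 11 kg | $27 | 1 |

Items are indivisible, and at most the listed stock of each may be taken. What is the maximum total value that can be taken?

Top feasible selections:
- 1×#2 + 1×#3: weight 10, value 51
- 2×#2: weight 12, value 36
- 1×#3: weight 4, value 33
Best: $51.

$51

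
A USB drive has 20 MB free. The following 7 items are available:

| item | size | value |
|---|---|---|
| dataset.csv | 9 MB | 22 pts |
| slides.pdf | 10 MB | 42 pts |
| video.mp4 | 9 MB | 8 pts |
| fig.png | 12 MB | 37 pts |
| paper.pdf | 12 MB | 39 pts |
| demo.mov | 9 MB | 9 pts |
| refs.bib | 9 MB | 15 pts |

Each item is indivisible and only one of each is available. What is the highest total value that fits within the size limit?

64 pts

Check high-value combinations within 20 MB:
- dataset.csv+slides.pdf: size 9+10=19, value 22+42=64
- slides.pdf+refs.bib: size 10+9=19, value 42+15=57
- slides.pdf+demo.mov: size 10+9=19, value 42+9=51
- slides.pdf+video.mp4: size 10+9=19, value 42+8=50
- slides.pdf: size 10, value 42
Best: 64 pts.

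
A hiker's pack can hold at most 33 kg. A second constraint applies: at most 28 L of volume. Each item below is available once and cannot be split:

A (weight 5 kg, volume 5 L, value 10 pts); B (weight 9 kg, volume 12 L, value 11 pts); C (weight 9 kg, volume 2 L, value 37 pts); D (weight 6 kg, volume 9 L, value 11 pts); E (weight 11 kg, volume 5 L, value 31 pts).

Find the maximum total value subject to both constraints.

89 pts

Feasible sets respecting both limits:
- A+C+D+E: weight 31, volume 21, value 89
- B+C+E: weight 29, volume 19, value 79
- C+D+E: weight 26, volume 16, value 79
- A+C+E: weight 25, volume 12, value 78
Best: 89 pts.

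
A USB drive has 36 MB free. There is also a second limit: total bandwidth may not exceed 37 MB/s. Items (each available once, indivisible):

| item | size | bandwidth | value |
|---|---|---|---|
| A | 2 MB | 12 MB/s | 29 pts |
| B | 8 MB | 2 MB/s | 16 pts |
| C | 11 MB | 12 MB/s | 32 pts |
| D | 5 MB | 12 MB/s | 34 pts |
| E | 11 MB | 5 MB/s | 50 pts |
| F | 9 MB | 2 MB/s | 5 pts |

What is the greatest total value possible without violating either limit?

Feasible sets respecting both limits:
- A+B+D+E+F: size 35, bandwidth 33, value 134
- B+C+D+E: size 35, bandwidth 31, value 132
- A+B+D+E: size 26, bandwidth 31, value 129
Best: 134 pts.

134 pts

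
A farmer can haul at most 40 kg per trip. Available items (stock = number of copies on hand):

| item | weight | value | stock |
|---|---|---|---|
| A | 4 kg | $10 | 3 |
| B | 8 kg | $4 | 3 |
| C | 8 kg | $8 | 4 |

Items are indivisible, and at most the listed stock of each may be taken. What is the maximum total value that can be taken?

$54

Top feasible selections:
- 3×A + 3×C: weight 36, value 54
- 2×A + 4×C: weight 40, value 52
- 3×A + 1×B + 2×C: weight 36, value 50
- 2×A + 1×B + 3×C: weight 40, value 48
Best: $54.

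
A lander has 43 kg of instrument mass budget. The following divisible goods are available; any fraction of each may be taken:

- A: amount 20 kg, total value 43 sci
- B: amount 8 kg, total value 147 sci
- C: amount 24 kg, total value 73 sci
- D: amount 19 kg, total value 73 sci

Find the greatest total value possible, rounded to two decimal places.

Take in order of value per unit:
- B (147/8 per unit): all 8 → value 147, running total 147.00
- D (73/19 per unit): all 19 → value 73, running total 220.00
- C (73/24 per unit): 16 of 24 → value 16×73/24 = 48.6667, running total 268.67
Total 268.67.

268.67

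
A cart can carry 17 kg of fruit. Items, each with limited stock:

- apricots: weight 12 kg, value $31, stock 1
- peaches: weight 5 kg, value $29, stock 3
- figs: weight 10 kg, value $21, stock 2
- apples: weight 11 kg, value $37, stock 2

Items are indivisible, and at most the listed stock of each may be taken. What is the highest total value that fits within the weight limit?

$87

Best selections within weight 17 and stock limits:
- 3×peaches: weight 15, value 87
- 1×peaches + 1×apples: weight 16, value 66
- 1×apricots + 1×peaches: weight 17, value 60
- 2×peaches: weight 10, value 58
Best: $87.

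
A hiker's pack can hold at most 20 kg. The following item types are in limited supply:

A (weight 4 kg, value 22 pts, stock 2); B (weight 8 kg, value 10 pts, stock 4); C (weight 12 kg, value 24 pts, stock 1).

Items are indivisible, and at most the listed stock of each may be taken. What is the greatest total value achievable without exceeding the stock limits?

68 pts

Top feasible selections:
- 2×A + 1×C: weight 20, value 68
- 2×A + 1×B: weight 16, value 54
- 1×A + 1×C: weight 16, value 46
Best: 68 pts.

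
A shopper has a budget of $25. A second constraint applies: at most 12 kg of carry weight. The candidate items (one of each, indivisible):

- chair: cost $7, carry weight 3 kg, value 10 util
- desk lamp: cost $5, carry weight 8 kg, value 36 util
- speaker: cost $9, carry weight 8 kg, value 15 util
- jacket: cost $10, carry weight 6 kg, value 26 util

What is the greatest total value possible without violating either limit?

Feasible sets respecting both limits:
- chair+desk lamp: cost 12, carry weight 11, value 46
- desk lamp: cost 5, carry weight 8, value 36
- chair+jacket: cost 17, carry weight 9, value 36
Best: 46 util.

46 util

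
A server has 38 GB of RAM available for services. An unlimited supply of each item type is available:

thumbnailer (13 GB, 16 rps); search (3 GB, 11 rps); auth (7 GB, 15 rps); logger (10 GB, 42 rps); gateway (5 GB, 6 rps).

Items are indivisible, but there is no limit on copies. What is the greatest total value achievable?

Best value-per-unit is logger at 42/10; filling with it alone gives 3×42 = 126.
Optimal mix: 6×search + 2×logger → memory 38, value 150.

150 rps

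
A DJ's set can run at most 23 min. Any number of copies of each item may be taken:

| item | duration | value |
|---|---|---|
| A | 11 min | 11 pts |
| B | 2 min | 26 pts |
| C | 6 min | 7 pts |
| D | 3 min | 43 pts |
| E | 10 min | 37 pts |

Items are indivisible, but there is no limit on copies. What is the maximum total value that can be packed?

327 pts

Best value-per-unit is D at 43/3; filling with it alone gives 7×43 = 301.
Optimal mix: 1×B + 7×D → duration 23, value 327.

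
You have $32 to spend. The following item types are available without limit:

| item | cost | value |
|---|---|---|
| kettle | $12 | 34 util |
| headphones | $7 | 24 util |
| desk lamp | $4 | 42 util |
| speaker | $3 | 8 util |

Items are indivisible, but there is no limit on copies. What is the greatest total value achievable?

336 util

Best value-per-unit is desk lamp at 42/4, and filling with it alone uses cost 8×4=32. No mix of the others beats 8×42 = 336.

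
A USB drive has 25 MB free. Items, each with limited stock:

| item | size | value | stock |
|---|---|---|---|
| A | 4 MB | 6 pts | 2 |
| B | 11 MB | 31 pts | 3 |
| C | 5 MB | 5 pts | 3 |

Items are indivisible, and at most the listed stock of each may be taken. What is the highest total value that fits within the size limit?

62 pts

Top feasible selections:
- 2×B: size 22, value 62
- 2×A + 1×B + 1×C: size 24, value 48
- 1×A + 1×B + 2×C: size 25, value 47
- 2×A + 1×B: size 19, value 43
Best: 62 pts.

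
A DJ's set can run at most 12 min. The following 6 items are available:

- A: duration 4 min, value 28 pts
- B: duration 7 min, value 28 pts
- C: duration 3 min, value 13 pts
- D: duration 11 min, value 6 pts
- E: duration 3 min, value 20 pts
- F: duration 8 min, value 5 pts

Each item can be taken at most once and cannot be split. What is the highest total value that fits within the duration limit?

This is a 0/1 knapsack; check combinations near the capacity.
- A+C+E: duration 4+3+3=10, value 28+13+20=61
- A+B: duration 4+7=11, value 28+28=56
- A+E: duration 4+3=7, value 28+20=48
- B+E: duration 7+3=10, value 28+20=48
Best: 61 pts.

61 pts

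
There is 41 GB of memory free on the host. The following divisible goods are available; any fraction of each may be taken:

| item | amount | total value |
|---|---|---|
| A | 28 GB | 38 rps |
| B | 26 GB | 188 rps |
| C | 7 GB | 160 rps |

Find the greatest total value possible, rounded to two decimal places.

358.86

Take in order of value per unit:
- C (160/7 per unit): all 7 → value 160, running total 160.00
- B (188/26 per unit): all 26 → value 188, running total 348.00
- A (38/28 per unit): 8 of 28 → value 8×38/28 = 10.8571, running total 358.86
Total 358.86.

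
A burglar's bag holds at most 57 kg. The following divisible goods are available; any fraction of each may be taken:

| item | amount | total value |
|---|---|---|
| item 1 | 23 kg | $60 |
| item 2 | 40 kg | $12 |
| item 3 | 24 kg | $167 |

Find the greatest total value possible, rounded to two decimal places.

Take in order of value per unit:
- item 3 (167/24 per unit): all 24 → value 167, running total 167.00
- item 1 (60/23 per unit): all 23 → value 60, running total 227.00
- item 2 (12/40 per unit): 10 of 40 → value 10×12/40 = 3.0000, running total 230.00
Total 230.00.

230.00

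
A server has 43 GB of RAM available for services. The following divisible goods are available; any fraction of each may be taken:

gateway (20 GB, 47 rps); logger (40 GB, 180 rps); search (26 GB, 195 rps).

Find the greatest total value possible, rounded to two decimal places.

Take in order of value per unit:
- search (195/26 per unit): all 26 → value 195, running total 195.00
- logger (180/40 per unit): 17 of 40 → value 17×180/40 = 76.5000, running total 271.50
Total 271.50.

271.50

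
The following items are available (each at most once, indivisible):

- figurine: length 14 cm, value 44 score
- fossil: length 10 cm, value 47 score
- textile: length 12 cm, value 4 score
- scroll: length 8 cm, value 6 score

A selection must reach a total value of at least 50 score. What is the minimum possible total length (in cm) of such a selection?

Subsets with value ≥ 50, sorted by total length:
- fossil+scroll: length 18, value 53
- fossil+textile: length 22, value 51
Minimum length: 18 cm.

18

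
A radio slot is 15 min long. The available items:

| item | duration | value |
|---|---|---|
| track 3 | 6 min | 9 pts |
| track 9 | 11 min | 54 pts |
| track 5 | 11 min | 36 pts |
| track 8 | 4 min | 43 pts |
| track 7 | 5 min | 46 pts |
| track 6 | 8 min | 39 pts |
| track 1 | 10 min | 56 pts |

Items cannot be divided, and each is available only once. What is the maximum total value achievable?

102 pts

Check high-value combinations within 15 min:
- track 7+track 1: duration 5+10=15, value 46+56=102
- track 8+track 1: duration 4+10=14, value 43+56=99
- track 3+track 8+track 7: duration 6+4+5=15, value 9+43+46=98
- track 9+track 8: duration 11+4=15, value 54+43=97
- track 8+track 7: duration 4+5=9, value 43+46=89
Best: 102 pts.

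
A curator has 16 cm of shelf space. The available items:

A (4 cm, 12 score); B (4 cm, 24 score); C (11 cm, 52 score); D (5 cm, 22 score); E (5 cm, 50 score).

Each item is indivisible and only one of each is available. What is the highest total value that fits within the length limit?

Check high-value combinations within 16 cm:
- C+E: length 11+5=16, value 52+50=102
- B+D+E: length 4+5+5=14, value 24+22+50=96
- A+B+E: length 4+4+5=13, value 12+24+50=86
Best: 102 score.

102 score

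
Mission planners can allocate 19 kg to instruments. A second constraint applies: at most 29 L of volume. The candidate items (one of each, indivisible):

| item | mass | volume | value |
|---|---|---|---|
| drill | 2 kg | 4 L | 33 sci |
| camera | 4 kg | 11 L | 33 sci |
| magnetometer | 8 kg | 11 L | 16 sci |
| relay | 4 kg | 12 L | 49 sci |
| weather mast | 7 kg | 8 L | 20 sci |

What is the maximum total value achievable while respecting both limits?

Feasible sets respecting both limits:
- drill+camera+relay: mass 10, volume 27, value 115
- drill+relay+weather mast: mass 13, volume 24, value 102
- drill+magnetometer+relay: mass 14, volume 27, value 98
- drill+camera+weather mast: mass 13, volume 23, value 86
Best: 115 sci.

115 sci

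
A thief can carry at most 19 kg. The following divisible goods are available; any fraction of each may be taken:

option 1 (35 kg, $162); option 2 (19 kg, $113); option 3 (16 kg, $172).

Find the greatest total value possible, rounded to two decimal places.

Take in order of value per unit:
- option 3 (172/16 per unit): all 16 → value 172, running total 172.00
- option 2 (113/19 per unit): 3 of 19 → value 3×113/19 = 17.8421, running total 189.84
Total 189.84.

189.84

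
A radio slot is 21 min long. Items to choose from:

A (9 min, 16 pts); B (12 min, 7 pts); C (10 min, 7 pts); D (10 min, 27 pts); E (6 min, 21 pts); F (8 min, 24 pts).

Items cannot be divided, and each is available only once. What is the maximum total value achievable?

51 pts

Check high-value combinations within 21 min:
- D+F: duration 10+8=18, value 27+24=51
- D+E: duration 10+6=16, value 27+21=48
- E+F: duration 6+8=14, value 21+24=45
- A+D: duration 9+10=19, value 16+27=43
Best: 51 pts.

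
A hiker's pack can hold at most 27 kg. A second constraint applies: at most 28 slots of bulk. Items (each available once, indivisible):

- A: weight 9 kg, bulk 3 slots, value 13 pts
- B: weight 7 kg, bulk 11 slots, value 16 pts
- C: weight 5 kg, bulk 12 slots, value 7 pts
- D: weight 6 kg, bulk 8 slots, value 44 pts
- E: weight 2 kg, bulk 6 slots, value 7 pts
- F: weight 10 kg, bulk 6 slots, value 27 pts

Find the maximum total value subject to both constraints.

91 pts

Feasible sets respecting both limits:
- A+D+E+F: weight 27, bulk 23, value 91
- B+D+F: weight 23, bulk 25, value 87
- A+D+F: weight 25, bulk 17, value 84
Best: 91 pts.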